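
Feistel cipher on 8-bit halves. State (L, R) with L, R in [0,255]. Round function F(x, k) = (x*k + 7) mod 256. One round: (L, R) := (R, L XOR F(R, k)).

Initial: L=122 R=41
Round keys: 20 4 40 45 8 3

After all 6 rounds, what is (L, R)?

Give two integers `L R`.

Round 1 (k=20): L=41 R=65
Round 2 (k=4): L=65 R=34
Round 3 (k=40): L=34 R=22
Round 4 (k=45): L=22 R=199
Round 5 (k=8): L=199 R=41
Round 6 (k=3): L=41 R=69

Answer: 41 69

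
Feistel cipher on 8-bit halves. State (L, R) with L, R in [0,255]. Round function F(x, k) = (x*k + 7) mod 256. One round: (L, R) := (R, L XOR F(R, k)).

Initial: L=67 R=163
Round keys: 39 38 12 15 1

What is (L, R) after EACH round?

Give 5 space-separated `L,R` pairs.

Answer: 163,159 159,2 2,128 128,133 133,12

Derivation:
Round 1 (k=39): L=163 R=159
Round 2 (k=38): L=159 R=2
Round 3 (k=12): L=2 R=128
Round 4 (k=15): L=128 R=133
Round 5 (k=1): L=133 R=12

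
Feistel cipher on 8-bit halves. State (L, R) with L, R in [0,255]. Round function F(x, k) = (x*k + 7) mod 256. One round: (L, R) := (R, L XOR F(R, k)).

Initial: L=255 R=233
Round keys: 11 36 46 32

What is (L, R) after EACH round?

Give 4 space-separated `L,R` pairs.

Answer: 233,245 245,146 146,182 182,85

Derivation:
Round 1 (k=11): L=233 R=245
Round 2 (k=36): L=245 R=146
Round 3 (k=46): L=146 R=182
Round 4 (k=32): L=182 R=85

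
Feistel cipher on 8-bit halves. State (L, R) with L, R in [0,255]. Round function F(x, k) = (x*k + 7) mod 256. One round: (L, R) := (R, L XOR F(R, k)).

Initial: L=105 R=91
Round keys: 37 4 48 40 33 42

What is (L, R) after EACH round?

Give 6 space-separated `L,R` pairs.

Round 1 (k=37): L=91 R=71
Round 2 (k=4): L=71 R=120
Round 3 (k=48): L=120 R=192
Round 4 (k=40): L=192 R=127
Round 5 (k=33): L=127 R=166
Round 6 (k=42): L=166 R=60

Answer: 91,71 71,120 120,192 192,127 127,166 166,60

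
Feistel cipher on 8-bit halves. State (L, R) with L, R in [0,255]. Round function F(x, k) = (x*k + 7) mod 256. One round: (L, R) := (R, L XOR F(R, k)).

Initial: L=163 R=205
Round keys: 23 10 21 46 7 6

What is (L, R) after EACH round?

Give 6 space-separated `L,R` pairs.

Answer: 205,209 209,252 252,98 98,95 95,194 194,204

Derivation:
Round 1 (k=23): L=205 R=209
Round 2 (k=10): L=209 R=252
Round 3 (k=21): L=252 R=98
Round 4 (k=46): L=98 R=95
Round 5 (k=7): L=95 R=194
Round 6 (k=6): L=194 R=204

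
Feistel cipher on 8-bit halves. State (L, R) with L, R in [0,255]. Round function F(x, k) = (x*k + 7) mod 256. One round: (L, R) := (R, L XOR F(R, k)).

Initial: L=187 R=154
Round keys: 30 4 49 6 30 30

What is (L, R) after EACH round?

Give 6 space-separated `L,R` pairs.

Answer: 154,168 168,61 61,28 28,146 146,63 63,251

Derivation:
Round 1 (k=30): L=154 R=168
Round 2 (k=4): L=168 R=61
Round 3 (k=49): L=61 R=28
Round 4 (k=6): L=28 R=146
Round 5 (k=30): L=146 R=63
Round 6 (k=30): L=63 R=251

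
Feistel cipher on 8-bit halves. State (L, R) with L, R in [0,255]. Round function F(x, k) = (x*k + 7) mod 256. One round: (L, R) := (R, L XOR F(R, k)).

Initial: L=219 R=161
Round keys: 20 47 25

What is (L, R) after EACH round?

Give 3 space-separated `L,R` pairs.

Round 1 (k=20): L=161 R=64
Round 2 (k=47): L=64 R=102
Round 3 (k=25): L=102 R=189

Answer: 161,64 64,102 102,189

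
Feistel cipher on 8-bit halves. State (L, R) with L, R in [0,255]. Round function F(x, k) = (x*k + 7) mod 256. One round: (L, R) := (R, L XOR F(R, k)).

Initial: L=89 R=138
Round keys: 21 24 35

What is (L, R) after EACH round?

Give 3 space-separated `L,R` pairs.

Answer: 138,0 0,141 141,78

Derivation:
Round 1 (k=21): L=138 R=0
Round 2 (k=24): L=0 R=141
Round 3 (k=35): L=141 R=78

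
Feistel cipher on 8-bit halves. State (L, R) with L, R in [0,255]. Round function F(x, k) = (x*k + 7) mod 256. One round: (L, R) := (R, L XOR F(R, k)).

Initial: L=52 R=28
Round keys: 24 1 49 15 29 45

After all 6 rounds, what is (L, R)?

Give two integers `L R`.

Round 1 (k=24): L=28 R=147
Round 2 (k=1): L=147 R=134
Round 3 (k=49): L=134 R=62
Round 4 (k=15): L=62 R=47
Round 5 (k=29): L=47 R=100
Round 6 (k=45): L=100 R=180

Answer: 100 180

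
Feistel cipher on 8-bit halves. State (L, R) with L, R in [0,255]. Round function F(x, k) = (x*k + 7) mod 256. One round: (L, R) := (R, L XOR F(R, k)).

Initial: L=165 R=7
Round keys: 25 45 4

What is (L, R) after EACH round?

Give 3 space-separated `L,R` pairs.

Answer: 7,19 19,89 89,120

Derivation:
Round 1 (k=25): L=7 R=19
Round 2 (k=45): L=19 R=89
Round 3 (k=4): L=89 R=120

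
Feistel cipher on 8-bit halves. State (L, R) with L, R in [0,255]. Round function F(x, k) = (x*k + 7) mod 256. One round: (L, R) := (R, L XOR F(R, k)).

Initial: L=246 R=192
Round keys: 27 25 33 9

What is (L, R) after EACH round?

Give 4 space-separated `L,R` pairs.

Round 1 (k=27): L=192 R=177
Round 2 (k=25): L=177 R=144
Round 3 (k=33): L=144 R=38
Round 4 (k=9): L=38 R=205

Answer: 192,177 177,144 144,38 38,205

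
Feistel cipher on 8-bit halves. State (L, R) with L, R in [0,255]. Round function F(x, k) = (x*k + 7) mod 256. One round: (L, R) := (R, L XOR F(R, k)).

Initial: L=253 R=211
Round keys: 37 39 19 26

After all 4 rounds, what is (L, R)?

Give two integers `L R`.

Answer: 199 42

Derivation:
Round 1 (k=37): L=211 R=123
Round 2 (k=39): L=123 R=23
Round 3 (k=19): L=23 R=199
Round 4 (k=26): L=199 R=42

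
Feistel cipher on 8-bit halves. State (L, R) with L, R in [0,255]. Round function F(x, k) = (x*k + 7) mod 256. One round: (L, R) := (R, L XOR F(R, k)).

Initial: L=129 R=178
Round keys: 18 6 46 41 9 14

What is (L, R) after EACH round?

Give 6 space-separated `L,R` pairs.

Round 1 (k=18): L=178 R=10
Round 2 (k=6): L=10 R=241
Round 3 (k=46): L=241 R=95
Round 4 (k=41): L=95 R=207
Round 5 (k=9): L=207 R=17
Round 6 (k=14): L=17 R=58

Answer: 178,10 10,241 241,95 95,207 207,17 17,58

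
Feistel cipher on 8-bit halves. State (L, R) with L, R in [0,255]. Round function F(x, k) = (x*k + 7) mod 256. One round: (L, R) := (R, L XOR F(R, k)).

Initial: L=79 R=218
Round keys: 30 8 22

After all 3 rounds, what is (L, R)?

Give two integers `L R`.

Round 1 (k=30): L=218 R=220
Round 2 (k=8): L=220 R=61
Round 3 (k=22): L=61 R=153

Answer: 61 153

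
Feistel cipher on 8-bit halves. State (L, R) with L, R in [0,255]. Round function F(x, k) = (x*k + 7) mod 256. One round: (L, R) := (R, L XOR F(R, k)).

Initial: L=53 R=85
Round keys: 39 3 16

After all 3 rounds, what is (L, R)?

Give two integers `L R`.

Answer: 33 216

Derivation:
Round 1 (k=39): L=85 R=207
Round 2 (k=3): L=207 R=33
Round 3 (k=16): L=33 R=216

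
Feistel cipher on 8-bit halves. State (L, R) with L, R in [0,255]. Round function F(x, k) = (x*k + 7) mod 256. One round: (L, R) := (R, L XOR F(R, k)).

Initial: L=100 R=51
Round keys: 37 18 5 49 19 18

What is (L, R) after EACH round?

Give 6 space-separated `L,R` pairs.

Answer: 51,2 2,24 24,125 125,236 236,246 246,191

Derivation:
Round 1 (k=37): L=51 R=2
Round 2 (k=18): L=2 R=24
Round 3 (k=5): L=24 R=125
Round 4 (k=49): L=125 R=236
Round 5 (k=19): L=236 R=246
Round 6 (k=18): L=246 R=191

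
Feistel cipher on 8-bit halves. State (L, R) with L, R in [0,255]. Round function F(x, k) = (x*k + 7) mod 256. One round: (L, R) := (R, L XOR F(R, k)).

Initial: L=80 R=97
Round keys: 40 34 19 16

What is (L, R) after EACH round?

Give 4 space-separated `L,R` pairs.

Round 1 (k=40): L=97 R=127
Round 2 (k=34): L=127 R=132
Round 3 (k=19): L=132 R=172
Round 4 (k=16): L=172 R=67

Answer: 97,127 127,132 132,172 172,67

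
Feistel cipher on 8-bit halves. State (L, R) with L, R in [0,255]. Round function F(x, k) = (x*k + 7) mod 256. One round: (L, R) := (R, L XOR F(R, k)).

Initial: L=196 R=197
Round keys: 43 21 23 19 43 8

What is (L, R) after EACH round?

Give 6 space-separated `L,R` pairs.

Answer: 197,218 218,44 44,33 33,86 86,88 88,145

Derivation:
Round 1 (k=43): L=197 R=218
Round 2 (k=21): L=218 R=44
Round 3 (k=23): L=44 R=33
Round 4 (k=19): L=33 R=86
Round 5 (k=43): L=86 R=88
Round 6 (k=8): L=88 R=145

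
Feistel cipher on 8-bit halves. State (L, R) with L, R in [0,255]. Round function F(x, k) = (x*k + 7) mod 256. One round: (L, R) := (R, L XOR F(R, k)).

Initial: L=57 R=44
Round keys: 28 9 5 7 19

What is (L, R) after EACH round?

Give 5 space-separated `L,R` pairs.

Answer: 44,238 238,73 73,154 154,116 116,57

Derivation:
Round 1 (k=28): L=44 R=238
Round 2 (k=9): L=238 R=73
Round 3 (k=5): L=73 R=154
Round 4 (k=7): L=154 R=116
Round 5 (k=19): L=116 R=57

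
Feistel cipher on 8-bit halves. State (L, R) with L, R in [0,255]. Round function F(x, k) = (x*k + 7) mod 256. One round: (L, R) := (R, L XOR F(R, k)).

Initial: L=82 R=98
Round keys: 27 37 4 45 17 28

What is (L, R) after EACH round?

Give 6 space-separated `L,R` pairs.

Answer: 98,15 15,80 80,72 72,255 255,190 190,48

Derivation:
Round 1 (k=27): L=98 R=15
Round 2 (k=37): L=15 R=80
Round 3 (k=4): L=80 R=72
Round 4 (k=45): L=72 R=255
Round 5 (k=17): L=255 R=190
Round 6 (k=28): L=190 R=48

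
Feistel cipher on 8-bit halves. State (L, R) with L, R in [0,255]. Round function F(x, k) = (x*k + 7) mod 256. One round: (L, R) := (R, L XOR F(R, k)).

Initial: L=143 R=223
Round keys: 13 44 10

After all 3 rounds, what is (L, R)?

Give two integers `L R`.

Answer: 124 10

Derivation:
Round 1 (k=13): L=223 R=213
Round 2 (k=44): L=213 R=124
Round 3 (k=10): L=124 R=10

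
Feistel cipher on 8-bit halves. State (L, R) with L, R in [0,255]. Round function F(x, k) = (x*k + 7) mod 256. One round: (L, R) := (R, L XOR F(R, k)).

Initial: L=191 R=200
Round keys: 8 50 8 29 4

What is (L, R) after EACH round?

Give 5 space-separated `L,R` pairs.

Round 1 (k=8): L=200 R=248
Round 2 (k=50): L=248 R=191
Round 3 (k=8): L=191 R=7
Round 4 (k=29): L=7 R=109
Round 5 (k=4): L=109 R=188

Answer: 200,248 248,191 191,7 7,109 109,188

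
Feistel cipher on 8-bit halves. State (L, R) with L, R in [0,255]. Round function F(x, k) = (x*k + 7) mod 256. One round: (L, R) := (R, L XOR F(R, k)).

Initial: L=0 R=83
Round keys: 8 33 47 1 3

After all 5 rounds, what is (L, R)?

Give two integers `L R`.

Answer: 17 135

Derivation:
Round 1 (k=8): L=83 R=159
Round 2 (k=33): L=159 R=213
Round 3 (k=47): L=213 R=189
Round 4 (k=1): L=189 R=17
Round 5 (k=3): L=17 R=135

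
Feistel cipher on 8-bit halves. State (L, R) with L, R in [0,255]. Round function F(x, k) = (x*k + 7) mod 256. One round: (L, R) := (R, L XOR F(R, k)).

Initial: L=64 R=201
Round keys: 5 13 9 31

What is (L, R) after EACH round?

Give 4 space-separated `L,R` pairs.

Answer: 201,180 180,226 226,77 77,184

Derivation:
Round 1 (k=5): L=201 R=180
Round 2 (k=13): L=180 R=226
Round 3 (k=9): L=226 R=77
Round 4 (k=31): L=77 R=184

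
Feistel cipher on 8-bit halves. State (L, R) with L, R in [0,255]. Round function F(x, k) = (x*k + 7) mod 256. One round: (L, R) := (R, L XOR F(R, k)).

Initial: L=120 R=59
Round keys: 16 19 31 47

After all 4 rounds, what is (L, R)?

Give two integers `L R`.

Answer: 71 79

Derivation:
Round 1 (k=16): L=59 R=207
Round 2 (k=19): L=207 R=95
Round 3 (k=31): L=95 R=71
Round 4 (k=47): L=71 R=79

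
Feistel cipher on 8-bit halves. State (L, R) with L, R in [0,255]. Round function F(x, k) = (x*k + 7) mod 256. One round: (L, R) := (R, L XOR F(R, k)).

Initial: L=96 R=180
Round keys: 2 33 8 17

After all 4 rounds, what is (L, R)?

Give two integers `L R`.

Round 1 (k=2): L=180 R=15
Round 2 (k=33): L=15 R=66
Round 3 (k=8): L=66 R=24
Round 4 (k=17): L=24 R=221

Answer: 24 221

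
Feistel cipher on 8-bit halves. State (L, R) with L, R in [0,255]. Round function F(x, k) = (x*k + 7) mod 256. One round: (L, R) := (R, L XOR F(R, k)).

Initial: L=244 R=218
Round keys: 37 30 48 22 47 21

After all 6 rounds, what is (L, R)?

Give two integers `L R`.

Answer: 217 0

Derivation:
Round 1 (k=37): L=218 R=125
Round 2 (k=30): L=125 R=119
Round 3 (k=48): L=119 R=42
Round 4 (k=22): L=42 R=212
Round 5 (k=47): L=212 R=217
Round 6 (k=21): L=217 R=0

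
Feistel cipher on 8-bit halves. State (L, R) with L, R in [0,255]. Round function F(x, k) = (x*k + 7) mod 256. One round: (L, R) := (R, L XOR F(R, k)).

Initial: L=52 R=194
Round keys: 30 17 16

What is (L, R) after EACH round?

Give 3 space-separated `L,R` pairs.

Round 1 (k=30): L=194 R=247
Round 2 (k=17): L=247 R=172
Round 3 (k=16): L=172 R=48

Answer: 194,247 247,172 172,48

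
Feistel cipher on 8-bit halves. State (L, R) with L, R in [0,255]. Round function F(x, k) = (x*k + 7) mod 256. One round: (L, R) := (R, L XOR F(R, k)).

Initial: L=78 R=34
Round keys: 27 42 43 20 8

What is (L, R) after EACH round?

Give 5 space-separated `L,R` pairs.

Answer: 34,211 211,135 135,103 103,148 148,192

Derivation:
Round 1 (k=27): L=34 R=211
Round 2 (k=42): L=211 R=135
Round 3 (k=43): L=135 R=103
Round 4 (k=20): L=103 R=148
Round 5 (k=8): L=148 R=192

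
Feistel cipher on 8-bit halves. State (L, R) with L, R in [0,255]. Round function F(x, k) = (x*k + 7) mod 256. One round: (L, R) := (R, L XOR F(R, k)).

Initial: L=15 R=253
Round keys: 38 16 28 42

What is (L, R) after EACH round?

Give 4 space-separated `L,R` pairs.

Answer: 253,154 154,90 90,69 69,3

Derivation:
Round 1 (k=38): L=253 R=154
Round 2 (k=16): L=154 R=90
Round 3 (k=28): L=90 R=69
Round 4 (k=42): L=69 R=3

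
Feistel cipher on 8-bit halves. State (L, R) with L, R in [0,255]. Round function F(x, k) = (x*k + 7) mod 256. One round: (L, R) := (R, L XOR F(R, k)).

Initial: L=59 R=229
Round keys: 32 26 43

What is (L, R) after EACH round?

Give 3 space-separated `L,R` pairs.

Round 1 (k=32): L=229 R=156
Round 2 (k=26): L=156 R=58
Round 3 (k=43): L=58 R=89

Answer: 229,156 156,58 58,89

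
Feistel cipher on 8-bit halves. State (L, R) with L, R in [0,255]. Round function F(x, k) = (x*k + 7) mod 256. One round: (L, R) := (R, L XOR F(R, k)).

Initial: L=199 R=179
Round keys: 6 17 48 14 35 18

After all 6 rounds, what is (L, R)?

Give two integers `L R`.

Round 1 (k=6): L=179 R=254
Round 2 (k=17): L=254 R=86
Round 3 (k=48): L=86 R=217
Round 4 (k=14): L=217 R=179
Round 5 (k=35): L=179 R=89
Round 6 (k=18): L=89 R=250

Answer: 89 250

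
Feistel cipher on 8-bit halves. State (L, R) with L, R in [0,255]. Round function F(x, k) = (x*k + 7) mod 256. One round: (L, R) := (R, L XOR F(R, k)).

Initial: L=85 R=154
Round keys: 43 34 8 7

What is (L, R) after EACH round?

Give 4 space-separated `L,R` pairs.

Round 1 (k=43): L=154 R=176
Round 2 (k=34): L=176 R=253
Round 3 (k=8): L=253 R=95
Round 4 (k=7): L=95 R=93

Answer: 154,176 176,253 253,95 95,93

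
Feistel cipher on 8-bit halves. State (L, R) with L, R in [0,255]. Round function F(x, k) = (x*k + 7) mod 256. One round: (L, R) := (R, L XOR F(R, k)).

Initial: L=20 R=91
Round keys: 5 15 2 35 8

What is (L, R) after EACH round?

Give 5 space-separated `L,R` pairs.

Round 1 (k=5): L=91 R=218
Round 2 (k=15): L=218 R=150
Round 3 (k=2): L=150 R=233
Round 4 (k=35): L=233 R=116
Round 5 (k=8): L=116 R=78

Answer: 91,218 218,150 150,233 233,116 116,78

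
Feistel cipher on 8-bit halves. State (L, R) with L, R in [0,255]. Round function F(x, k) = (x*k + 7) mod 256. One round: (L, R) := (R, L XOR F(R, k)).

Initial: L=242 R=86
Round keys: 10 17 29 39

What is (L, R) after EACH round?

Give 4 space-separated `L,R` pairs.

Round 1 (k=10): L=86 R=145
Round 2 (k=17): L=145 R=254
Round 3 (k=29): L=254 R=92
Round 4 (k=39): L=92 R=245

Answer: 86,145 145,254 254,92 92,245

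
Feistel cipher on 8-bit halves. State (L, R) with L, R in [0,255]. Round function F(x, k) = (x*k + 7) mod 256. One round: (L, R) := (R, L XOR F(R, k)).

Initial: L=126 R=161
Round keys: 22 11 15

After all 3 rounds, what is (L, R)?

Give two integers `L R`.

Answer: 169 77

Derivation:
Round 1 (k=22): L=161 R=163
Round 2 (k=11): L=163 R=169
Round 3 (k=15): L=169 R=77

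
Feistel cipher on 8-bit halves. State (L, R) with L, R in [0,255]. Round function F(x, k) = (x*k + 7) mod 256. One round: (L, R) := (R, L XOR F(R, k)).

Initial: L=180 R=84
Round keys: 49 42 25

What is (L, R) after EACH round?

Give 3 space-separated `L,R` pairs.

Round 1 (k=49): L=84 R=175
Round 2 (k=42): L=175 R=233
Round 3 (k=25): L=233 R=103

Answer: 84,175 175,233 233,103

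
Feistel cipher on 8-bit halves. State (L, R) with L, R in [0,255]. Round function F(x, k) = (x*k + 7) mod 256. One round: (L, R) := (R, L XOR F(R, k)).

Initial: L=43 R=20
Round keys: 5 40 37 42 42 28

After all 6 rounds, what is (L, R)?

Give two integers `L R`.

Round 1 (k=5): L=20 R=64
Round 2 (k=40): L=64 R=19
Round 3 (k=37): L=19 R=134
Round 4 (k=42): L=134 R=16
Round 5 (k=42): L=16 R=33
Round 6 (k=28): L=33 R=179

Answer: 33 179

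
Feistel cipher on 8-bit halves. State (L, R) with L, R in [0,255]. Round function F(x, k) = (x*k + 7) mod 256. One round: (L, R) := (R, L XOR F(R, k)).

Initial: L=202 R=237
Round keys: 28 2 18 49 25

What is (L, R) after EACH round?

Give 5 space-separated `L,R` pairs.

Answer: 237,57 57,148 148,86 86,233 233,158

Derivation:
Round 1 (k=28): L=237 R=57
Round 2 (k=2): L=57 R=148
Round 3 (k=18): L=148 R=86
Round 4 (k=49): L=86 R=233
Round 5 (k=25): L=233 R=158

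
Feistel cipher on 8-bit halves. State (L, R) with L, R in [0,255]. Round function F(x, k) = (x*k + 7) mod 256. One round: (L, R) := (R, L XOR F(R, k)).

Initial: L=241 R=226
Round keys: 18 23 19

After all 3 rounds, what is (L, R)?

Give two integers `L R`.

Answer: 191 46

Derivation:
Round 1 (k=18): L=226 R=26
Round 2 (k=23): L=26 R=191
Round 3 (k=19): L=191 R=46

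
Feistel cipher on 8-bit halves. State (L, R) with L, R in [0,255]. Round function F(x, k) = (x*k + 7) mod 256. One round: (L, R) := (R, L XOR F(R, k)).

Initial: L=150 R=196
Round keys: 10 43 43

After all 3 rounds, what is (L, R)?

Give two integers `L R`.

Round 1 (k=10): L=196 R=57
Round 2 (k=43): L=57 R=94
Round 3 (k=43): L=94 R=232

Answer: 94 232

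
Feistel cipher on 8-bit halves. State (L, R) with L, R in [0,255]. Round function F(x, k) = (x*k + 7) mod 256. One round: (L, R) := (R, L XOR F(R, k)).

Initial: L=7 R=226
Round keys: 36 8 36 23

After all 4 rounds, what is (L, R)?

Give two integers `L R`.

Round 1 (k=36): L=226 R=200
Round 2 (k=8): L=200 R=165
Round 3 (k=36): L=165 R=243
Round 4 (k=23): L=243 R=121

Answer: 243 121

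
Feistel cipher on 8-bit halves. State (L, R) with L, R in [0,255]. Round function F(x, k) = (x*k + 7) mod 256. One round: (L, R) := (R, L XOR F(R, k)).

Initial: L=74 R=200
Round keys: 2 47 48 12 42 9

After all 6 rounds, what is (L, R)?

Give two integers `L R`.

Answer: 83 31

Derivation:
Round 1 (k=2): L=200 R=221
Round 2 (k=47): L=221 R=82
Round 3 (k=48): L=82 R=186
Round 4 (k=12): L=186 R=237
Round 5 (k=42): L=237 R=83
Round 6 (k=9): L=83 R=31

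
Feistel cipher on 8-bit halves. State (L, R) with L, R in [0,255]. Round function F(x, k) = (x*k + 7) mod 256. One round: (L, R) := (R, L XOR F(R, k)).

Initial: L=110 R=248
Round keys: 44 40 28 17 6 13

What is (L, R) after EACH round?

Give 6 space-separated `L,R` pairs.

Round 1 (k=44): L=248 R=201
Round 2 (k=40): L=201 R=151
Round 3 (k=28): L=151 R=66
Round 4 (k=17): L=66 R=254
Round 5 (k=6): L=254 R=185
Round 6 (k=13): L=185 R=146

Answer: 248,201 201,151 151,66 66,254 254,185 185,146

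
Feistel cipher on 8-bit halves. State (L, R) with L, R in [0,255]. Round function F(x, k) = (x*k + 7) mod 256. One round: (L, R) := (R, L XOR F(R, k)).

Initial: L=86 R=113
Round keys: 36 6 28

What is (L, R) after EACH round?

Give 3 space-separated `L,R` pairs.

Round 1 (k=36): L=113 R=189
Round 2 (k=6): L=189 R=4
Round 3 (k=28): L=4 R=202

Answer: 113,189 189,4 4,202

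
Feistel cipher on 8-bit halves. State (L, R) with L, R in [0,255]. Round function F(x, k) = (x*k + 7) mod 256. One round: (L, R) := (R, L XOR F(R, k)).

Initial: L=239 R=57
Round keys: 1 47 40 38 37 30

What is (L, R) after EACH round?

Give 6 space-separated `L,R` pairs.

Round 1 (k=1): L=57 R=175
Round 2 (k=47): L=175 R=17
Round 3 (k=40): L=17 R=0
Round 4 (k=38): L=0 R=22
Round 5 (k=37): L=22 R=53
Round 6 (k=30): L=53 R=43

Answer: 57,175 175,17 17,0 0,22 22,53 53,43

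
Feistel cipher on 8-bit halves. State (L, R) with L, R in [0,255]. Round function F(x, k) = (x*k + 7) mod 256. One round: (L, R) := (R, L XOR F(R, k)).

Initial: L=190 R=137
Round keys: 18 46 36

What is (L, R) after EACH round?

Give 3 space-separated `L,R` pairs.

Answer: 137,23 23,160 160,144

Derivation:
Round 1 (k=18): L=137 R=23
Round 2 (k=46): L=23 R=160
Round 3 (k=36): L=160 R=144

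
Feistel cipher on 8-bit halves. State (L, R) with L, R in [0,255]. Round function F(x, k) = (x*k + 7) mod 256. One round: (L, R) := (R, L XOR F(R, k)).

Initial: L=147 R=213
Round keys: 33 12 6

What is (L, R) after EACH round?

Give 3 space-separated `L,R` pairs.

Answer: 213,239 239,238 238,116

Derivation:
Round 1 (k=33): L=213 R=239
Round 2 (k=12): L=239 R=238
Round 3 (k=6): L=238 R=116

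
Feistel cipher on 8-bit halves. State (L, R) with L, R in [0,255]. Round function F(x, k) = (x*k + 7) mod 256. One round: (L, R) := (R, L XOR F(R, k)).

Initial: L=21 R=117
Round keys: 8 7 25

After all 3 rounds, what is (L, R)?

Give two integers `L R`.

Round 1 (k=8): L=117 R=186
Round 2 (k=7): L=186 R=104
Round 3 (k=25): L=104 R=149

Answer: 104 149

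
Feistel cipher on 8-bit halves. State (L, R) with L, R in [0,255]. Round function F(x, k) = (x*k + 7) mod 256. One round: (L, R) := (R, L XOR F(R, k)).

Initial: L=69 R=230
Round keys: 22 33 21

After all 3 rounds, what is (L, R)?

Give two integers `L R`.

Answer: 179 56

Derivation:
Round 1 (k=22): L=230 R=142
Round 2 (k=33): L=142 R=179
Round 3 (k=21): L=179 R=56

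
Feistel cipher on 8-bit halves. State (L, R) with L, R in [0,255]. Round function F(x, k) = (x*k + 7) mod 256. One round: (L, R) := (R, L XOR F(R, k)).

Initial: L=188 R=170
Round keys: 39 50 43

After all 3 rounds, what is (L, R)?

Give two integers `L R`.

Round 1 (k=39): L=170 R=81
Round 2 (k=50): L=81 R=115
Round 3 (k=43): L=115 R=9

Answer: 115 9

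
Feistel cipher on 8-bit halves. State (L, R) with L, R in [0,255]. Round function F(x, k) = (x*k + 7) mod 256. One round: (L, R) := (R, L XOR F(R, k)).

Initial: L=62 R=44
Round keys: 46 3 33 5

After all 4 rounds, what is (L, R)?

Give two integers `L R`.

Round 1 (k=46): L=44 R=209
Round 2 (k=3): L=209 R=86
Round 3 (k=33): L=86 R=204
Round 4 (k=5): L=204 R=85

Answer: 204 85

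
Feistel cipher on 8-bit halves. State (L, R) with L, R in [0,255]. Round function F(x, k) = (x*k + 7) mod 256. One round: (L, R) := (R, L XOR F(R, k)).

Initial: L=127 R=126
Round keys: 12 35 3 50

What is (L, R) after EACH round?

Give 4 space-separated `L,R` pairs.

Answer: 126,144 144,201 201,242 242,130

Derivation:
Round 1 (k=12): L=126 R=144
Round 2 (k=35): L=144 R=201
Round 3 (k=3): L=201 R=242
Round 4 (k=50): L=242 R=130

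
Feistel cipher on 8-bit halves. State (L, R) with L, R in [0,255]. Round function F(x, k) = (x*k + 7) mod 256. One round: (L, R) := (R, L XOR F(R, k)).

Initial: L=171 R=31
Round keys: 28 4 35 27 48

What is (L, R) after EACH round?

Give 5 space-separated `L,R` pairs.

Round 1 (k=28): L=31 R=192
Round 2 (k=4): L=192 R=24
Round 3 (k=35): L=24 R=143
Round 4 (k=27): L=143 R=4
Round 5 (k=48): L=4 R=72

Answer: 31,192 192,24 24,143 143,4 4,72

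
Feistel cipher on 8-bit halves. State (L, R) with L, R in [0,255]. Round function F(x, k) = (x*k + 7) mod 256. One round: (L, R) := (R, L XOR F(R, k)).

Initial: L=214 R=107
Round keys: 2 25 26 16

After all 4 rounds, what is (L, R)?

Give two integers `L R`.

Answer: 138 214

Derivation:
Round 1 (k=2): L=107 R=11
Round 2 (k=25): L=11 R=113
Round 3 (k=26): L=113 R=138
Round 4 (k=16): L=138 R=214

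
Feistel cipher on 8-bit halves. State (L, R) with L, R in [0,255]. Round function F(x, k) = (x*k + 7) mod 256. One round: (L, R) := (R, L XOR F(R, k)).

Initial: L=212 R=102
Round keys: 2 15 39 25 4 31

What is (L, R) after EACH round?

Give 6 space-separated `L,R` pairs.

Round 1 (k=2): L=102 R=7
Round 2 (k=15): L=7 R=22
Round 3 (k=39): L=22 R=102
Round 4 (k=25): L=102 R=235
Round 5 (k=4): L=235 R=213
Round 6 (k=31): L=213 R=57

Answer: 102,7 7,22 22,102 102,235 235,213 213,57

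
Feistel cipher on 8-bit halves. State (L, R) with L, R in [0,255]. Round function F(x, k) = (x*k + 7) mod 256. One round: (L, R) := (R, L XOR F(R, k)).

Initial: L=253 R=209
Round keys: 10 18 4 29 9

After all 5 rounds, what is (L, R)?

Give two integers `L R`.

Answer: 0 244

Derivation:
Round 1 (k=10): L=209 R=204
Round 2 (k=18): L=204 R=142
Round 3 (k=4): L=142 R=243
Round 4 (k=29): L=243 R=0
Round 5 (k=9): L=0 R=244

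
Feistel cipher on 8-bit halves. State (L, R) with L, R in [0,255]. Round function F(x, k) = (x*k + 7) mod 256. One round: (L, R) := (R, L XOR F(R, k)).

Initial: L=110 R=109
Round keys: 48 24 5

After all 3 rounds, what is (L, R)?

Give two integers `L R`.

Answer: 50 24

Derivation:
Round 1 (k=48): L=109 R=25
Round 2 (k=24): L=25 R=50
Round 3 (k=5): L=50 R=24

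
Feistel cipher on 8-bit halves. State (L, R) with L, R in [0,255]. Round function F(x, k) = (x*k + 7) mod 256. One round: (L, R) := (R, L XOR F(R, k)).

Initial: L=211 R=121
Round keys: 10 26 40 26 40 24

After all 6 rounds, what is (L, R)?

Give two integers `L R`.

Answer: 250 220

Derivation:
Round 1 (k=10): L=121 R=18
Round 2 (k=26): L=18 R=162
Round 3 (k=40): L=162 R=69
Round 4 (k=26): L=69 R=171
Round 5 (k=40): L=171 R=250
Round 6 (k=24): L=250 R=220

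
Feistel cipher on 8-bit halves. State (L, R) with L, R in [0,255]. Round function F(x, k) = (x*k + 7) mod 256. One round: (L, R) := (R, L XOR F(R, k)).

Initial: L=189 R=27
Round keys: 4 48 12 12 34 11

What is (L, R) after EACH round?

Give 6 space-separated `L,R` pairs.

Answer: 27,206 206,188 188,25 25,143 143,28 28,180

Derivation:
Round 1 (k=4): L=27 R=206
Round 2 (k=48): L=206 R=188
Round 3 (k=12): L=188 R=25
Round 4 (k=12): L=25 R=143
Round 5 (k=34): L=143 R=28
Round 6 (k=11): L=28 R=180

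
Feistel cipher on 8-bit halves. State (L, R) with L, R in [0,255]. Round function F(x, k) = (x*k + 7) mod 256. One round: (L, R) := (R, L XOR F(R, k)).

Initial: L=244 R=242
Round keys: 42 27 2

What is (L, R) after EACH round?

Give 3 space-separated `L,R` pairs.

Round 1 (k=42): L=242 R=79
Round 2 (k=27): L=79 R=174
Round 3 (k=2): L=174 R=44

Answer: 242,79 79,174 174,44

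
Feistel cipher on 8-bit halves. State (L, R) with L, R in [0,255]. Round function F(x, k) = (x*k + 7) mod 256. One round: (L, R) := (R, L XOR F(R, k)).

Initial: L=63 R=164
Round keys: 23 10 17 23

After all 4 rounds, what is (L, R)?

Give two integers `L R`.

Round 1 (k=23): L=164 R=252
Round 2 (k=10): L=252 R=123
Round 3 (k=17): L=123 R=206
Round 4 (k=23): L=206 R=242

Answer: 206 242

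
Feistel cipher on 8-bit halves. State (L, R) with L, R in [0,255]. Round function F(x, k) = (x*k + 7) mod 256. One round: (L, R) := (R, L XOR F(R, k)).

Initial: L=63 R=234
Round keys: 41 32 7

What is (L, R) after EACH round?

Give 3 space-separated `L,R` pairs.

Answer: 234,190 190,45 45,252

Derivation:
Round 1 (k=41): L=234 R=190
Round 2 (k=32): L=190 R=45
Round 3 (k=7): L=45 R=252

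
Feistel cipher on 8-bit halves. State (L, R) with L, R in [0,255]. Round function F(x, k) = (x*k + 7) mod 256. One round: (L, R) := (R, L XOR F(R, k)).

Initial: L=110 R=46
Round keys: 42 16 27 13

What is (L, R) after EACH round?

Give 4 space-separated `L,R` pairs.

Round 1 (k=42): L=46 R=253
Round 2 (k=16): L=253 R=249
Round 3 (k=27): L=249 R=183
Round 4 (k=13): L=183 R=171

Answer: 46,253 253,249 249,183 183,171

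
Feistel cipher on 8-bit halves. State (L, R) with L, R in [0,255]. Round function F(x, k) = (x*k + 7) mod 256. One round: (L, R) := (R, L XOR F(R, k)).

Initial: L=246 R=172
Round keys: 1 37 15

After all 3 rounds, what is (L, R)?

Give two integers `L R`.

Answer: 172 94

Derivation:
Round 1 (k=1): L=172 R=69
Round 2 (k=37): L=69 R=172
Round 3 (k=15): L=172 R=94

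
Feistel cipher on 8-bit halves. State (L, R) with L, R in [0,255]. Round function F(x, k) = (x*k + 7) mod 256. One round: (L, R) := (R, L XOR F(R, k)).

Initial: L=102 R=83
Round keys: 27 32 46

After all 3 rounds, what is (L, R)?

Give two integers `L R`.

Round 1 (k=27): L=83 R=174
Round 2 (k=32): L=174 R=148
Round 3 (k=46): L=148 R=49

Answer: 148 49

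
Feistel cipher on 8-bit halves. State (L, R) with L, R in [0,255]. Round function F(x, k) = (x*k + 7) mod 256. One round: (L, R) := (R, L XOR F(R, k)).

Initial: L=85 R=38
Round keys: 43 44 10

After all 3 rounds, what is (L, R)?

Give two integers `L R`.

Round 1 (k=43): L=38 R=60
Round 2 (k=44): L=60 R=113
Round 3 (k=10): L=113 R=77

Answer: 113 77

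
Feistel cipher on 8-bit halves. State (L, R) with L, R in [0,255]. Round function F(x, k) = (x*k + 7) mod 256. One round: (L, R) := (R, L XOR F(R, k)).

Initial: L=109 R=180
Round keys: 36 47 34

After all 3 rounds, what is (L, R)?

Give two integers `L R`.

Round 1 (k=36): L=180 R=58
Round 2 (k=47): L=58 R=25
Round 3 (k=34): L=25 R=99

Answer: 25 99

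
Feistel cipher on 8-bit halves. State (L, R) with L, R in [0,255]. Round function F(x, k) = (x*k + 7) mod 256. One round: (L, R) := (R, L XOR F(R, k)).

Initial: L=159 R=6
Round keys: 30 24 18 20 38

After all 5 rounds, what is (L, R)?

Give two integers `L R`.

Answer: 170 190

Derivation:
Round 1 (k=30): L=6 R=36
Round 2 (k=24): L=36 R=97
Round 3 (k=18): L=97 R=253
Round 4 (k=20): L=253 R=170
Round 5 (k=38): L=170 R=190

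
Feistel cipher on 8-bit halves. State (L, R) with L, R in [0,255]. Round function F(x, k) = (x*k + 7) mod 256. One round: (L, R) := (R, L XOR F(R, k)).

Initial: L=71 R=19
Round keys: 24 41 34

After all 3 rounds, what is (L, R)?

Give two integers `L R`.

Answer: 220 183

Derivation:
Round 1 (k=24): L=19 R=136
Round 2 (k=41): L=136 R=220
Round 3 (k=34): L=220 R=183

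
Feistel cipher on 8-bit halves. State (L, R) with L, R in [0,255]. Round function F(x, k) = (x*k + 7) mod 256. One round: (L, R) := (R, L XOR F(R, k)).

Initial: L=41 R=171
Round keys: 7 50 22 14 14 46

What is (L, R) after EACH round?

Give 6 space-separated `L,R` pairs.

Round 1 (k=7): L=171 R=157
Round 2 (k=50): L=157 R=26
Round 3 (k=22): L=26 R=222
Round 4 (k=14): L=222 R=49
Round 5 (k=14): L=49 R=107
Round 6 (k=46): L=107 R=112

Answer: 171,157 157,26 26,222 222,49 49,107 107,112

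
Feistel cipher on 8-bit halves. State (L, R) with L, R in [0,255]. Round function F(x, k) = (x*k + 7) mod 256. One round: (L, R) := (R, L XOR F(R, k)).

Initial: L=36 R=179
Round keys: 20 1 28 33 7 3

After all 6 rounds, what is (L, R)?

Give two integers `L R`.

Answer: 37 112

Derivation:
Round 1 (k=20): L=179 R=39
Round 2 (k=1): L=39 R=157
Round 3 (k=28): L=157 R=20
Round 4 (k=33): L=20 R=6
Round 5 (k=7): L=6 R=37
Round 6 (k=3): L=37 R=112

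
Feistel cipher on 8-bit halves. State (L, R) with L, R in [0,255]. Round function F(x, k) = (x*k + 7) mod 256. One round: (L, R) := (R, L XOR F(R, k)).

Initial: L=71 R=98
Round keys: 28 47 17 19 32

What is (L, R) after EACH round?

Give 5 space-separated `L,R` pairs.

Round 1 (k=28): L=98 R=248
Round 2 (k=47): L=248 R=237
Round 3 (k=17): L=237 R=60
Round 4 (k=19): L=60 R=150
Round 5 (k=32): L=150 R=251

Answer: 98,248 248,237 237,60 60,150 150,251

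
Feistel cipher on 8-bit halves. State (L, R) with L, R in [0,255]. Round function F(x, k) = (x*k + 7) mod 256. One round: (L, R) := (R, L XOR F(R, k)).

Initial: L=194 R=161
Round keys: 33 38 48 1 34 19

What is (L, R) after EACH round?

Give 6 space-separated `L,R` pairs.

Round 1 (k=33): L=161 R=10
Round 2 (k=38): L=10 R=34
Round 3 (k=48): L=34 R=109
Round 4 (k=1): L=109 R=86
Round 5 (k=34): L=86 R=30
Round 6 (k=19): L=30 R=23

Answer: 161,10 10,34 34,109 109,86 86,30 30,23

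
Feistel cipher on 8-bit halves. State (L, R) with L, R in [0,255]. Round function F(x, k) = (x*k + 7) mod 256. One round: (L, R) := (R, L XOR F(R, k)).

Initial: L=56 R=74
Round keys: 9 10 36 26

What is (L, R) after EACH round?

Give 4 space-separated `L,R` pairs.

Answer: 74,153 153,75 75,10 10,64

Derivation:
Round 1 (k=9): L=74 R=153
Round 2 (k=10): L=153 R=75
Round 3 (k=36): L=75 R=10
Round 4 (k=26): L=10 R=64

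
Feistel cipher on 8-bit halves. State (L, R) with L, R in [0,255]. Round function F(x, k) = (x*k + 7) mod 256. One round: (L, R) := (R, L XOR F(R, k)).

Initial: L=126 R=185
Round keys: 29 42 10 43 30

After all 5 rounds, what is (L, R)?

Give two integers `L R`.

Answer: 24 142

Derivation:
Round 1 (k=29): L=185 R=130
Round 2 (k=42): L=130 R=226
Round 3 (k=10): L=226 R=89
Round 4 (k=43): L=89 R=24
Round 5 (k=30): L=24 R=142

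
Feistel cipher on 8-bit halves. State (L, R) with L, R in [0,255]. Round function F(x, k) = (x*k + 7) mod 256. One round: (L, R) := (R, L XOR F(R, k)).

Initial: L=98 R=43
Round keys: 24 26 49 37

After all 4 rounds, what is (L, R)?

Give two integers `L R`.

Round 1 (k=24): L=43 R=109
Round 2 (k=26): L=109 R=50
Round 3 (k=49): L=50 R=244
Round 4 (k=37): L=244 R=121

Answer: 244 121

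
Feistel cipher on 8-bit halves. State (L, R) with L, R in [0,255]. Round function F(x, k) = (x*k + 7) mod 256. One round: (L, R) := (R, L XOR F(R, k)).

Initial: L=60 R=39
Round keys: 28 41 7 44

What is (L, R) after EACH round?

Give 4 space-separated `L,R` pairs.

Round 1 (k=28): L=39 R=119
Round 2 (k=41): L=119 R=49
Round 3 (k=7): L=49 R=41
Round 4 (k=44): L=41 R=34

Answer: 39,119 119,49 49,41 41,34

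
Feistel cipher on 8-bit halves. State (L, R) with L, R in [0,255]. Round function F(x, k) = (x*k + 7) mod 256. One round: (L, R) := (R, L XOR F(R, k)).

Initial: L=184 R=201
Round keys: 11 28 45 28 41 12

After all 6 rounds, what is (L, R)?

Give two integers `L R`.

Round 1 (k=11): L=201 R=18
Round 2 (k=28): L=18 R=54
Round 3 (k=45): L=54 R=151
Round 4 (k=28): L=151 R=189
Round 5 (k=41): L=189 R=219
Round 6 (k=12): L=219 R=246

Answer: 219 246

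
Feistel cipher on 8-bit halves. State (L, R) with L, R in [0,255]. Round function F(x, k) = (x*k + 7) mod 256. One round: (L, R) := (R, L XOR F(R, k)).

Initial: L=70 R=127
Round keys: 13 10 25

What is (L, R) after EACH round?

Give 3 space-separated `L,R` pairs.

Round 1 (k=13): L=127 R=60
Round 2 (k=10): L=60 R=32
Round 3 (k=25): L=32 R=27

Answer: 127,60 60,32 32,27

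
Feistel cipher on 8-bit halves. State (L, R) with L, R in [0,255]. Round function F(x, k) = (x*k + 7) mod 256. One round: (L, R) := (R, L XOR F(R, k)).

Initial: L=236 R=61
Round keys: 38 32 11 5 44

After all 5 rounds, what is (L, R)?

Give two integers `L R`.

Answer: 73 79

Derivation:
Round 1 (k=38): L=61 R=249
Round 2 (k=32): L=249 R=26
Round 3 (k=11): L=26 R=220
Round 4 (k=5): L=220 R=73
Round 5 (k=44): L=73 R=79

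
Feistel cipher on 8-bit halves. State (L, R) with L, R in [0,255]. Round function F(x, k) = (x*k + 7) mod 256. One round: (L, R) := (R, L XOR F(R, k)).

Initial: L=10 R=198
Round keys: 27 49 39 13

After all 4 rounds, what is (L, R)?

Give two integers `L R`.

Round 1 (k=27): L=198 R=227
Round 2 (k=49): L=227 R=188
Round 3 (k=39): L=188 R=72
Round 4 (k=13): L=72 R=19

Answer: 72 19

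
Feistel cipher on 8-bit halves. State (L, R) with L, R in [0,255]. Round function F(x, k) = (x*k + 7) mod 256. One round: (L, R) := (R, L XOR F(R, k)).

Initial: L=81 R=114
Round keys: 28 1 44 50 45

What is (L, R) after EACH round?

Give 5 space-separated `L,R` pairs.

Answer: 114,46 46,71 71,21 21,102 102,224

Derivation:
Round 1 (k=28): L=114 R=46
Round 2 (k=1): L=46 R=71
Round 3 (k=44): L=71 R=21
Round 4 (k=50): L=21 R=102
Round 5 (k=45): L=102 R=224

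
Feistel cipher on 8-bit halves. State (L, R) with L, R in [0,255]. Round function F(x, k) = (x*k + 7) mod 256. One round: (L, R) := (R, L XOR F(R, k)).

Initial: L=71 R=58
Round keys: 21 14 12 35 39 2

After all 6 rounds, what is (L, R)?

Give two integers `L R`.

Round 1 (k=21): L=58 R=142
Round 2 (k=14): L=142 R=241
Round 3 (k=12): L=241 R=221
Round 4 (k=35): L=221 R=207
Round 5 (k=39): L=207 R=77
Round 6 (k=2): L=77 R=110

Answer: 77 110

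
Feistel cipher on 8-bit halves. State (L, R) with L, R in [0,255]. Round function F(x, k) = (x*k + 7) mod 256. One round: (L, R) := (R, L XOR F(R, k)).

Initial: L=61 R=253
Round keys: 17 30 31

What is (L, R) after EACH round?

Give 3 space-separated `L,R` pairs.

Answer: 253,233 233,168 168,182

Derivation:
Round 1 (k=17): L=253 R=233
Round 2 (k=30): L=233 R=168
Round 3 (k=31): L=168 R=182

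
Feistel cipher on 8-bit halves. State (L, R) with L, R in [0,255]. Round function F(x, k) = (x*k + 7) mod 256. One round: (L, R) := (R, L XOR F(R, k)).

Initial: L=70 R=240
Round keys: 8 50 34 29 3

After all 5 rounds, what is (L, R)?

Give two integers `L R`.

Round 1 (k=8): L=240 R=193
Round 2 (k=50): L=193 R=73
Round 3 (k=34): L=73 R=120
Round 4 (k=29): L=120 R=214
Round 5 (k=3): L=214 R=241

Answer: 214 241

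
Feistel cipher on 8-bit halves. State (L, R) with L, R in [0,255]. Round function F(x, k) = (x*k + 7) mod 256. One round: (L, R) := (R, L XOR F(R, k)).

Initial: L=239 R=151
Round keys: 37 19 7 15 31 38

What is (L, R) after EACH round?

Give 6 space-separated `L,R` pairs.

Answer: 151,53 53,97 97,155 155,125 125,177 177,48

Derivation:
Round 1 (k=37): L=151 R=53
Round 2 (k=19): L=53 R=97
Round 3 (k=7): L=97 R=155
Round 4 (k=15): L=155 R=125
Round 5 (k=31): L=125 R=177
Round 6 (k=38): L=177 R=48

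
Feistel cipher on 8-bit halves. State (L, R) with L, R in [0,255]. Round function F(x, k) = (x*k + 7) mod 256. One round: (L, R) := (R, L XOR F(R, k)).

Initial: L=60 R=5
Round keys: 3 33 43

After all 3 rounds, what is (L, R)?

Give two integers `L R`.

Round 1 (k=3): L=5 R=42
Round 2 (k=33): L=42 R=116
Round 3 (k=43): L=116 R=169

Answer: 116 169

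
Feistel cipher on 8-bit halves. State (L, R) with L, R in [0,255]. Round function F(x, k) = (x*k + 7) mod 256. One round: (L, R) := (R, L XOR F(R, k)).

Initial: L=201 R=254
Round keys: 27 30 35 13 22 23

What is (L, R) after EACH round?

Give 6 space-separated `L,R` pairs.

Answer: 254,24 24,41 41,186 186,80 80,93 93,50

Derivation:
Round 1 (k=27): L=254 R=24
Round 2 (k=30): L=24 R=41
Round 3 (k=35): L=41 R=186
Round 4 (k=13): L=186 R=80
Round 5 (k=22): L=80 R=93
Round 6 (k=23): L=93 R=50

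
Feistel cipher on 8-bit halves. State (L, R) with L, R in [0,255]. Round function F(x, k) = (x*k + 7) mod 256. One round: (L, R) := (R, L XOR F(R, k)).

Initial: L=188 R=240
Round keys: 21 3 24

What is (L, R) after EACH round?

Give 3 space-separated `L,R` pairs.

Answer: 240,11 11,216 216,76

Derivation:
Round 1 (k=21): L=240 R=11
Round 2 (k=3): L=11 R=216
Round 3 (k=24): L=216 R=76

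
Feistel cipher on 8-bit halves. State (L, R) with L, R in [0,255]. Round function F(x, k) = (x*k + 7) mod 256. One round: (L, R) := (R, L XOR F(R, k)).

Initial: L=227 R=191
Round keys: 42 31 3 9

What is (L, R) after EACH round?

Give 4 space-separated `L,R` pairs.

Answer: 191,190 190,182 182,151 151,224

Derivation:
Round 1 (k=42): L=191 R=190
Round 2 (k=31): L=190 R=182
Round 3 (k=3): L=182 R=151
Round 4 (k=9): L=151 R=224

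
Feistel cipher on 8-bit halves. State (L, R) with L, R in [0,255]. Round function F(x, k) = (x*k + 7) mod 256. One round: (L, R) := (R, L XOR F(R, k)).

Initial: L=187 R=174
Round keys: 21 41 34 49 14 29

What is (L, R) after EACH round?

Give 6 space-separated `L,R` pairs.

Answer: 174,246 246,195 195,27 27,241 241,46 46,204

Derivation:
Round 1 (k=21): L=174 R=246
Round 2 (k=41): L=246 R=195
Round 3 (k=34): L=195 R=27
Round 4 (k=49): L=27 R=241
Round 5 (k=14): L=241 R=46
Round 6 (k=29): L=46 R=204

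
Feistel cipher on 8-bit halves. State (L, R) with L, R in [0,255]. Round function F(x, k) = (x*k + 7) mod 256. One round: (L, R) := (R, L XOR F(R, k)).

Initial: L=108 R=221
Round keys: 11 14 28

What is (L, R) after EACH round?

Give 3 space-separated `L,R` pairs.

Round 1 (k=11): L=221 R=234
Round 2 (k=14): L=234 R=14
Round 3 (k=28): L=14 R=101

Answer: 221,234 234,14 14,101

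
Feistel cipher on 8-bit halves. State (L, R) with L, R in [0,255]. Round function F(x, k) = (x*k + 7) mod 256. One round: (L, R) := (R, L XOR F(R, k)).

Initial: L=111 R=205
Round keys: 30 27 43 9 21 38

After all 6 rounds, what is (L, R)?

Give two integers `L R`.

Answer: 126 47

Derivation:
Round 1 (k=30): L=205 R=98
Round 2 (k=27): L=98 R=144
Round 3 (k=43): L=144 R=85
Round 4 (k=9): L=85 R=148
Round 5 (k=21): L=148 R=126
Round 6 (k=38): L=126 R=47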